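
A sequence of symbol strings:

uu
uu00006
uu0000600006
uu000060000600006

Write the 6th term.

uu0000600006000060000600006

Every step adds 00006 to the end: s(k+1) = s(k)·00006.
From uu000060000600006, 2 further steps: uu000060000600006 → uu00006000060000600006 → (answer).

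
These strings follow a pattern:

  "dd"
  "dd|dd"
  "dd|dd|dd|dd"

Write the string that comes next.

dd|dd|dd|dd|dd|dd|dd|dd

Every step duplicates the string with '|' between the halves.
One more doubling of dd|dd|dd|dd gives the answer.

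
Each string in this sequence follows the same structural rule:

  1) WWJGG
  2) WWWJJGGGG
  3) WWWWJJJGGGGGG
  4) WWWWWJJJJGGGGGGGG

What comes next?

WWWWWWJJJJJGGGGGGGGGG

Term n consists of n+1 W's, followed by n J's, followed by 2n G's (n = 1, 2, …).
At n = 5 the blocks have lengths 6, 5, 10.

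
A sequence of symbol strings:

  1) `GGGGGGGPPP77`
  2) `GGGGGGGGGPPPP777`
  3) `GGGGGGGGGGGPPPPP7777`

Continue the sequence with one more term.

Term n consists of 2n+1 G's, followed by n P's, followed by n-1 7's, where the shown terms are n = 3, 4, 5.
At n = 6 the blocks have lengths 13, 6, 5.

GGGGGGGGGGGGGPPPPPP77777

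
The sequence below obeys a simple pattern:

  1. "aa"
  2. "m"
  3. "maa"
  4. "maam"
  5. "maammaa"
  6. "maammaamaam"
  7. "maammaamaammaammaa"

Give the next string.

maammaamaammaammaamaammaamaam

From term 3 onward, concatenate the last term with the second-to-last: m·aa = maa, maa·m = maam, …
Continuing: maammaamaammaammaa · maammaamaam gives term 8.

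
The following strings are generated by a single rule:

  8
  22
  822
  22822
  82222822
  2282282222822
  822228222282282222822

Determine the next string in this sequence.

2282282222822822228222282282222822

Each term (from the third on) is the two preceding terms concatenated in order: term 3 = 8·22 = 822.
Continuing: 2282282222822 · 822228222282282222822 gives term 8.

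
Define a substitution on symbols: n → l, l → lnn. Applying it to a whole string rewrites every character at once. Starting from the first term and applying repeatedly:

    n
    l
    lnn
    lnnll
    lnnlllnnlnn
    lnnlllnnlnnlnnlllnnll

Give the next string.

Replace each of the 21 characters of lnnlllnnlnnlnnlllnnll in place — lnn l l lnn lnn lnn l l lnn l l lnn l l lnn lnn lnn l l lnn lnn — and concatenate.

lnnlllnnlnnlnnlllnnlllnnlllnnlnnlnnlllnnlnn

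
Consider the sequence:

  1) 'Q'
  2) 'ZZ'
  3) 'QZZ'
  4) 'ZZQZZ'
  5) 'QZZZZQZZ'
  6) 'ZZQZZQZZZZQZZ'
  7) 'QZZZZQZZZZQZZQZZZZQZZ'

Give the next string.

ZZQZZQZZZZQZZQZZZZQZZZZQZZQZZZZQZZ

This is a Fibonacci-style word recurrence s(k) = s(k−2)·s(k−1): e.g. Q·ZZ = QZZ.
The next term joins ZZQZZQZZZZQZZ and QZZZZQZZZZQZZQZZZZQZZ.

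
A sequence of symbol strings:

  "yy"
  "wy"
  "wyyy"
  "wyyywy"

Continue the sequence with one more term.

wyyywywyyy

From term 3 onward, concatenate the last term with the second-to-last: wy·yy = wyyy, wyyy·wy = wyyywy, …
So term 5 is wyyywy·wyyy.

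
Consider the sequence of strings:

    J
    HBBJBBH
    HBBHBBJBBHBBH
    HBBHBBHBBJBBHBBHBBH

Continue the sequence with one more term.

Every step adds HBB to the front and BBH to the end of the previous string.
So the next term is HBB·HBBHBBHBBJBBHBBHBBH·BBH.

HBBHBBHBBHBBJBBHBBHBBHBBH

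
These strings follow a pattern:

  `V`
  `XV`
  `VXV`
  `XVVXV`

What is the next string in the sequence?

VXVXVVXV

Each term (from the third on) is the two preceding terms concatenated in order: term 3 = V·XV = VXV.
The next term joins VXV and XVVXV.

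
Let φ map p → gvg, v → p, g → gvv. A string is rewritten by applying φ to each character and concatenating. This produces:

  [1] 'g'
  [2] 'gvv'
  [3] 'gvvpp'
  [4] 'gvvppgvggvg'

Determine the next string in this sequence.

gvvppgvggvggvvpgvvgvvpgvv

Expanding gvvppgvggvg: g→gvv, v→p, v→p, p→gvg, p→gvg, g→gvv, v→p, g→gvv, g→gvv, v→p, g→gvv. Concatenated: gvv p p gvg gvg gvv p gvv gvv p gvv.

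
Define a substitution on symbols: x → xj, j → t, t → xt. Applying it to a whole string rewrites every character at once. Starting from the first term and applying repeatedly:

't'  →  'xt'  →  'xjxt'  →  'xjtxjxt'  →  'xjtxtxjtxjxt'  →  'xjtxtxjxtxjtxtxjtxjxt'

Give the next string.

xjtxtxjxtxjtxjxtxjtxtxjxtxjtxtxjtxjxt

φ(xjtxtxjxtxjtxtxjtxjxt) expands symbol-by-symbol to xj t xt xj xt xj t xj xt xj t xt xj xt xj t xt xj t xj xt; joining the 21 pieces gives the next term.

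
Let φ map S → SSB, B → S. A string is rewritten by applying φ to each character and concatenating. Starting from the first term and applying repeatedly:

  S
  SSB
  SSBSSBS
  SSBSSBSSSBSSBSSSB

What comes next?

φ(SSBSSBSSSBSSBSSSB) expands symbol-by-symbol to SSB SSB S SSB SSB S SSB SSB SSB S SSB SSB S SSB SSB SSB S; joining the 17 pieces gives the next term.

SSBSSBSSSBSSBSSSBSSBSSBSSSBSSBSSSBSSBSSBS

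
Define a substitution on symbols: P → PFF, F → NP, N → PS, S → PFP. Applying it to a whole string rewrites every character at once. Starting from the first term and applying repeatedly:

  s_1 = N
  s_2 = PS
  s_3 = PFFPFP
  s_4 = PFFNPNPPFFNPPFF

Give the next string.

PFFNPNPPSPFFPSPFFPFFNPNPPSPFFPFFNPNP

Applying the rule to each of the 15 symbols of PFFNPNPPFFNPPFF gives the pieces PFF NP NP PS PFF PS PFF PFF NP NP PS PFF PFF NP NP, which concatenate to the answer.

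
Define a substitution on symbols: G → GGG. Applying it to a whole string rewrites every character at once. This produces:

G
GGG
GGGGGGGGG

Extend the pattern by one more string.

GGGGGGGGGGGGGGGGGGGGGGGGGGG

Rewriting each symbol of GGGGGGGGG: G→GGG, G→GGG, G→GGG, G→GGG, G→GGG, G→GGG, G→GGG, G→GGG, G→GGG, which concatenates to GGG GGG GGG GGG GGG GGG GGG GGG GGG.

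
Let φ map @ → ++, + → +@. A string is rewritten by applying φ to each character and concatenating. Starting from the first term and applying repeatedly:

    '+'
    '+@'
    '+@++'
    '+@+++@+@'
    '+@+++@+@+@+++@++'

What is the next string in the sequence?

Applying the rule to each of the 16 symbols of +@+++@+@+@+++@++ gives the pieces +@ ++ +@ +@ +@ ++ +@ ++ +@ ++ +@ +@ +@ ++ +@ +@, which concatenate to the answer.

+@+++@+@+@+++@+++@+++@+@+@+++@+@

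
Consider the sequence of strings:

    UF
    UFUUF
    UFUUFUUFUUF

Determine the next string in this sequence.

Every step duplicates the string with 'U' between the halves.
Doubling UFUUFUUFUUF with 'U' between the halves:

UFUUFUUFUUFUUFUUFUUFUUF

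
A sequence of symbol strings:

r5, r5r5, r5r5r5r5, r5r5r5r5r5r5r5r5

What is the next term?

Each string is two copies of the previous one concatenated.
So the next term is two copies of r5r5r5r5r5r5r5r5.

r5r5r5r5r5r5r5r5r5r5r5r5r5r5r5r5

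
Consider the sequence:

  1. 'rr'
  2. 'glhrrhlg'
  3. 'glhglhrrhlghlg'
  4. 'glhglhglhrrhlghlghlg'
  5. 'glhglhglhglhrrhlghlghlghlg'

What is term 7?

s(k+1) = glh·s(k)·hlg, so each term gains glh as a prefix and hlg as a suffix.
From glhglhglhglhrrhlghlghlghlg, 2 further steps: glhglhglhglhrrhlghlghlghlg → glhglhglhglhglhrrhlghlghlghlghlg → (answer).

glhglhglhglhglhglhrrhlghlghlghlghlghlg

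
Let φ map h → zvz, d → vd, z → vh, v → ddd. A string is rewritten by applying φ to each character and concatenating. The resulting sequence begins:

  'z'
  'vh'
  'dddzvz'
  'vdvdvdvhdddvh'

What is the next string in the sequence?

Replace each of the 13 characters of vdvdvdvhdddvh in place — ddd vd ddd vd ddd vd ddd zvz vd vd vd ddd zvz — and concatenate.

dddvddddvddddvddddzvzvdvdvddddzvz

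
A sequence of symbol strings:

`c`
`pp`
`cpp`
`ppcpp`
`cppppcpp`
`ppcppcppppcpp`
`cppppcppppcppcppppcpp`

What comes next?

ppcppcppppcppcppppcppppcppcppppcpp

Each term (from the third on) is the two preceding terms concatenated in order: term 3 = c·pp = cpp.
So term 8 is ppcppcppppcpp·cppppcppppcppcppppcpp.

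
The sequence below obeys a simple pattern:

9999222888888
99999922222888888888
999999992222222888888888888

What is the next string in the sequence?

9999999999222222222888888888888888

The n-th term is 2n 9's then 2n-1 2's then 3n 8's, where the shown terms are n = 2, 3, 4.
At n = 5 the blocks have lengths 10, 9, 15.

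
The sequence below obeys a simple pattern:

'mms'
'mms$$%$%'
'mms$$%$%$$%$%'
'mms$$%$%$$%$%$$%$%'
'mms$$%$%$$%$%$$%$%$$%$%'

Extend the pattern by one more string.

Each term is the previous one with $$%$% appended.
Applying this once more to mms$$%$%$$%$%$$%$%$$%$%:

mms$$%$%$$%$%$$%$%$$%$%$$%$%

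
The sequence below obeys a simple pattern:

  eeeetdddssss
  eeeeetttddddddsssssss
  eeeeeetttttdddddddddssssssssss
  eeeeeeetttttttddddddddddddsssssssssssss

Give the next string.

Each string has the form e^{n+3} t^{2n-1} d^{3n} s^{3n+1} (n = 1, 2, …).
At n = 5 the blocks have lengths 8, 9, 15, 16.

eeeeeeeetttttttttdddddddddddddddssssssssssssssss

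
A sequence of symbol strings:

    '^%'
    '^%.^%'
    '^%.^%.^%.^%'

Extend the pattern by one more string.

s(k+1) = s(k)·.·s(k) — each term doubles the last with '.' between the halves.
One more doubling of ^%.^%.^%.^% gives the answer.

^%.^%.^%.^%.^%.^%.^%.^%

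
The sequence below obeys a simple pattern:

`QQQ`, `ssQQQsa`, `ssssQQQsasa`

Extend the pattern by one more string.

Every step adds ss to the front and sa to the end of the previous string.
Applying this once more to ssssQQQsasa:

ssssssQQQsasasa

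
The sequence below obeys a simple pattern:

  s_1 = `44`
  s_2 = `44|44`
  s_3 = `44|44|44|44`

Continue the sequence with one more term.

44|44|44|44|44|44|44|44

s(k+1) = s(k)·|·s(k) — each term doubles the last with '|' between the halves.
One more doubling of 44|44|44|44 gives the answer.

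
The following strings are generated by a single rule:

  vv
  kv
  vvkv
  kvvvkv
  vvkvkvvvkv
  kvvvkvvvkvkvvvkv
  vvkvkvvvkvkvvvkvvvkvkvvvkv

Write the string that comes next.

This is a Fibonacci-style word recurrence s(k) = s(k−2)·s(k−1): e.g. vv·kv = vvkv.
So term 8 is kvvvkvvvkvkvvvkv·vvkvkvvvkvkvvvkvvvkvkvvvkv.

kvvvkvvvkvkvvvkvvvkvkvvvkvkvvvkvvvkvkvvvkv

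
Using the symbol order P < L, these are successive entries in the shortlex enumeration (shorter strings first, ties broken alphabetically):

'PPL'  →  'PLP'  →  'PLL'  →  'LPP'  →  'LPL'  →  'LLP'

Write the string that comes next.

Find the rightmost character of LLP below L, bump it to the next letter, and reset everything to its right to P.

LLL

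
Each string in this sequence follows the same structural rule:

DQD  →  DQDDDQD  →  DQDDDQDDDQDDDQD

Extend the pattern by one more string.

Each string is two copies of the previous one joined by 'D'.
One more doubling of DQDDDQDDDQDDDQD gives the answer.

DQDDDQDDDQDDDQDDDQDDDQDDDQDDDQD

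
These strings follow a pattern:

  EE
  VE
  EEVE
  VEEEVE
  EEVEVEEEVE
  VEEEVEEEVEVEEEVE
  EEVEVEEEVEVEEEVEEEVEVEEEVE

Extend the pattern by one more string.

This is a Fibonacci-style word recurrence s(k) = s(k−2)·s(k−1): e.g. EE·VE = EEVE.
The next term joins VEEEVEEEVEVEEEVE and EEVEVEEEVEVEEEVEEEVEVEEEVE.

VEEEVEEEVEVEEEVEEEVEVEEEVEVEEEVEEEVEVEEEVE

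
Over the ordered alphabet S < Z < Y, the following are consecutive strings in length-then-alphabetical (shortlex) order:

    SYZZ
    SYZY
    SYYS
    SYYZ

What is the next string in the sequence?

SYYY

Treat SYYZ as a base-3 numeral over the given alphabet and add one, carrying through any trailing Y's.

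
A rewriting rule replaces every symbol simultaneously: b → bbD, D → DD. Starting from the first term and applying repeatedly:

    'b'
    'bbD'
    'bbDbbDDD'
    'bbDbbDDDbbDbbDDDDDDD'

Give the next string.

Rewriting the 20 symbols of bbDbbDDDbbDbbDDDDDDD one by one yields bbD bbD DD bbD bbD DD DD DD bbD bbD DD bbD bbD DD DD DD DD DD DD DD; concatenated:

bbDbbDDDbbDbbDDDDDDDbbDbbDDDbbDbbDDDDDDDDDDDDDDD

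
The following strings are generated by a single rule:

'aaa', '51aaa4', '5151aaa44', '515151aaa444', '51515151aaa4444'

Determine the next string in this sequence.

Each term wraps the previous one in 51 on the left and 4 on the right.
Applying this once more to 51515151aaa4444:

5151515151aaa44444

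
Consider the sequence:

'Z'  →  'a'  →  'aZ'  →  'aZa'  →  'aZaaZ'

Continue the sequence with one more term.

From term 3 onward, concatenate the last term with the second-to-last: a·Z = aZ, aZ·a = aZa, …
Continuing: aZaaZ · aZa gives term 6.

aZaaZaZa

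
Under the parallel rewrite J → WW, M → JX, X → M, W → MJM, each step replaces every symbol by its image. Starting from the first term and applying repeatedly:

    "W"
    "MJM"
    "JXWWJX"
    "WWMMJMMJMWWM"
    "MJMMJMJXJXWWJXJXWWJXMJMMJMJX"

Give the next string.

Applying the rule to each of the 28 symbols of MJMMJMJXJXWWJXJXWWJXMJMMJMJX gives the pieces JX WW JX JX WW JX WW M WW M MJM MJM WW M WW M MJM MJM WW M JX WW JX JX WW JX WW M, which concatenate to the answer.

JXWWJXJXWWJXWWMWWMMJMMJMWWMWWMMJMMJMWWMJXWWJXJXWWJXWWM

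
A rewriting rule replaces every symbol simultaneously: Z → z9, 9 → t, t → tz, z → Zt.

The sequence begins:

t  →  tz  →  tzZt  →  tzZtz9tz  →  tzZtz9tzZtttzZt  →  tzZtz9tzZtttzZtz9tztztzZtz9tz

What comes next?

Applying the rule to each of the 29 symbols of tzZtz9tzZtttzZtz9tztztzZtz9tz gives the pieces tz Zt z9 tz Zt t tz Zt z9 tz tz tz Zt z9 tz Zt t tz Zt tz Zt tz Zt z9 tz Zt t tz Zt, which concatenate to the answer.

tzZtz9tzZtttzZtz9tztztzZtz9tzZtttzZttzZttzZtz9tzZtttzZt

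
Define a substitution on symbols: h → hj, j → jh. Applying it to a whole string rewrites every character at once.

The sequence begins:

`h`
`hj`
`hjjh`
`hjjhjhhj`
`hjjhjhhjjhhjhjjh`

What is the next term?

hjjhjhhjjhhjhjjhjhhjhjjhhjjhjhhj

φ(hjjhjhhjjhhjhjjh) expands symbol-by-symbol to hj jh jh hj jh hj hj jh jh hj hj jh hj jh jh hj; joining the 16 pieces gives the next term.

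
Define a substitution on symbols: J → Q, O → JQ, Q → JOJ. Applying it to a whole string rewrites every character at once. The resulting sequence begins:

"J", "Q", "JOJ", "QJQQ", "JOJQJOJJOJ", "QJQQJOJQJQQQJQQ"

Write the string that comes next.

Rewriting the 15 symbols of QJQQJOJQJQQQJQQ one by one yields JOJ Q JOJ JOJ Q JQ Q JOJ Q JOJ JOJ JOJ Q JOJ JOJ; concatenated:

JOJQJOJJOJQJQQJOJQJOJJOJJOJQJOJJOJ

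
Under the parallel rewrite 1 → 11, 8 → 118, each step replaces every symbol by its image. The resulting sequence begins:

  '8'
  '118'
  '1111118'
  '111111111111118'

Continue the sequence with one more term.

1111111111111111111111111111118

Applying the rule to each of the 15 symbols of 111111111111118 gives the pieces 11 11 11 11 11 11 11 11 11 11 11 11 11 11 118, which concatenate to the answer.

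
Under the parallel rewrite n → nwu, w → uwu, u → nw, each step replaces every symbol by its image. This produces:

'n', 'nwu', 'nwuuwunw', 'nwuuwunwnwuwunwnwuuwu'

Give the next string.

Replace each of the 21 characters of nwuuwunwnwuwunwnwuuwu in place — nwu uwu nw nw uwu nw nwu uwu nwu uwu nw uwu nw nwu uwu nwu uwu nw nw uwu nw — and concatenate.

nwuuwunwnwuwunwnwuuwunwuuwunwuwunwnwuuwunwuuwunwnwuwunw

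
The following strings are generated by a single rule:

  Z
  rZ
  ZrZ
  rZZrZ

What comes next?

ZrZrZZrZ

Each term (from the third on) is the two preceding terms concatenated in order: term 3 = Z·rZ = ZrZ.
Continuing: ZrZ · rZZrZ gives term 5.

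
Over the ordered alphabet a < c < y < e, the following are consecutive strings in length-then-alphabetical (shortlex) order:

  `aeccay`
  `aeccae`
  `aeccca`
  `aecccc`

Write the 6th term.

Stepping forward 2 times from aecccc: aecccc → aecccy, then the target.

aeccce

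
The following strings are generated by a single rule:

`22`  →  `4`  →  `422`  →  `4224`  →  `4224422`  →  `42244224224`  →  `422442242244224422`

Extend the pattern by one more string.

42244224224422442242244224224

This is a Fibonacci-style word recurrence s(k) = s(k−1)·s(k−2): e.g. 4·22 = 422.
Continuing: 422442242244224422 · 42244224224 gives term 8.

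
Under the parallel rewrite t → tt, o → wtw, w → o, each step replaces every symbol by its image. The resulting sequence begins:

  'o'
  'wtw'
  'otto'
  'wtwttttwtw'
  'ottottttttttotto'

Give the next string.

wtwttttwtwttttttttttttttttwtwttttwtw

φ(ottottttttttotto) expands symbol-by-symbol to wtw tt tt wtw tt tt tt tt tt tt tt tt wtw tt tt wtw; joining the 16 pieces gives the next term.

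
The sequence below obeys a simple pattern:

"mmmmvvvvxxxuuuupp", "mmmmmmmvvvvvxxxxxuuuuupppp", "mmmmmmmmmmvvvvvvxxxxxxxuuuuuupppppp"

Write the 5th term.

Term n consists of 3n+1 m's, followed by n+3 v's, followed by 2n+1 x's, followed by n+3 u's, followed by 2n p's (n = 1, 2, …).
At n = 5 the blocks have lengths 16, 8, 11, 8, 10.

mmmmmmmmmmmmmmmmvvvvvvvvxxxxxxxxxxxuuuuuuuupppppppppp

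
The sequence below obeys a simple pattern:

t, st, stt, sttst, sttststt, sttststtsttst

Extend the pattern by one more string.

This is a Fibonacci-style word recurrence s(k) = s(k−1)·s(k−2): e.g. st·t = stt.
So term 7 is sttststtsttst·sttststt.

sttststtsttststtststt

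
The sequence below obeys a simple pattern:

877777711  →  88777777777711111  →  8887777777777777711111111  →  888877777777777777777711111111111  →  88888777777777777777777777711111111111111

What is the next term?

Term n consists of n 8's, followed by 4n+2 7's, followed by 3n-1 1's (n = 1, 2, …).
At n = 6 the blocks have lengths 6, 26, 17.

8888887777777777777777777777777711111111111111111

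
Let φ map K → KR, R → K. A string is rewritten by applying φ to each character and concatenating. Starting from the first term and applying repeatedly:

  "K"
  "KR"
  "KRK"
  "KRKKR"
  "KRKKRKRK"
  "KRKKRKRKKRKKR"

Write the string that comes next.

Replace each of the 13 characters of KRKKRKRKKRKKR in place — KR K KR KR K KR K KR KR K KR KR K — and concatenate.

KRKKRKRKKRKKRKRKKRKRK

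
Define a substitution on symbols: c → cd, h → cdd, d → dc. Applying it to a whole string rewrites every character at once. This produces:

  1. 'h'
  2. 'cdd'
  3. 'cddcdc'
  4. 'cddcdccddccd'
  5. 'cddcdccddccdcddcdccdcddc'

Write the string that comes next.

Rewriting the 24 symbols of cddcdccddccdcddcdccdcddc one by one yields cd dc dc cd dc cd cd dc dc cd cd dc cd dc dc cd dc cd cd dc cd dc dc cd; concatenated:

cddcdccddccdcddcdccdcddccddcdccddccdcddccddcdccd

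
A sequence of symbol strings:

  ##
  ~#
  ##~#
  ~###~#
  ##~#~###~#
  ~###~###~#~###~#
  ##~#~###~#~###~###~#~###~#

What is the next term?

~###~###~#~###~###~#~###~#~###~###~#~###~#

Each term (from the third on) is the two preceding terms concatenated in order: term 3 = ##·~# = ##~#.
The next term joins ~###~###~#~###~# and ##~#~###~#~###~###~#~###~#.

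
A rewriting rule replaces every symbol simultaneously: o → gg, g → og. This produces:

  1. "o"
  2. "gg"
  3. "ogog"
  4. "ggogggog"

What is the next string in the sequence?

Apply φ to ggogggog symbol by symbol: g→og, g→og, o→gg, g→og, g→og, g→og, o→gg, g→og; joined: og og gg og og og gg og.

ogogggogogogggog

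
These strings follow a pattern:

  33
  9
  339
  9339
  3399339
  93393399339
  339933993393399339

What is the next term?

93393399339339933993393399339

This is a Fibonacci-style word recurrence s(k) = s(k−2)·s(k−1): e.g. 33·9 = 339.
The next term joins 93393399339 and 339933993393399339.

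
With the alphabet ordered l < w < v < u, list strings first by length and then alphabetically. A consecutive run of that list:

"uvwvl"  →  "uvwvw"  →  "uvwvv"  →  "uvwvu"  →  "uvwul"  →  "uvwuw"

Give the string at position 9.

Advancing 3 positions from uvwuw through uvwuw → uvwuv → uvwuu reaches term 9.

uvvll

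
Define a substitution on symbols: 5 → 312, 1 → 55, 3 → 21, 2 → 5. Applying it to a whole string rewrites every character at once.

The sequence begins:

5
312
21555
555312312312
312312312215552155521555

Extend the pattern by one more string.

Applying the rule to each of the 24 symbols of 312312312215552155521555 gives the pieces 21 55 5 21 55 5 21 55 5 5 55 312 312 312 5 55 312 312 312 5 55 312 312 312, which concatenate to the answer.

215552155521555555312312312555312312312555312312312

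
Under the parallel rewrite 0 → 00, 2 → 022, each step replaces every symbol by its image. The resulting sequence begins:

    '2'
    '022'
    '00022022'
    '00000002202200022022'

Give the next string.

Replace each of the 20 characters of 00000002202200022022 in place — 00 00 00 00 00 00 00 022 022 00 022 022 00 00 00 022 022 00 022 022 — and concatenate.

000000000000000220220002202200000002202200022022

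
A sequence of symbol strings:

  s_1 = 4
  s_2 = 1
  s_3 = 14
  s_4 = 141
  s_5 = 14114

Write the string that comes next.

14114141

From term 3 onward, concatenate the last term with the second-to-last: 1·4 = 14, 14·1 = 141, …
The next term joins 14114 and 141.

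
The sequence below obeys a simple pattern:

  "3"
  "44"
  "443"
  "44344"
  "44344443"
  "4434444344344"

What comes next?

From term 3 onward, concatenate the last term with the second-to-last: 44·3 = 443, 443·44 = 44344, …
Continuing: 4434444344344 · 44344443 gives term 7.

443444434434444344443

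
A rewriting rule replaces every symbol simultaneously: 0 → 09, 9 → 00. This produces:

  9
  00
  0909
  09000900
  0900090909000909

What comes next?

Applying the rule to each of the 16 symbols of 0900090909000909 gives the pieces 09 00 09 09 09 00 09 00 09 00 09 09 09 00 09 00, which concatenate to the answer.

09000909090009000900090909000900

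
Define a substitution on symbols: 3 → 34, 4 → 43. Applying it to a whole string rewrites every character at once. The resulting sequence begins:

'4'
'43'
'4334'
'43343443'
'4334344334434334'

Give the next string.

φ(4334344334434334) expands symbol-by-symbol to 43 34 34 43 34 43 43 34 34 43 43 34 43 34 34 43; joining the 16 pieces gives the next term.

43343443344343343443433443343443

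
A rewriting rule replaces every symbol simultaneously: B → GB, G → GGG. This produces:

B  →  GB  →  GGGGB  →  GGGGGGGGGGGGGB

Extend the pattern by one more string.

GGGGGGGGGGGGGGGGGGGGGGGGGGGGGGGGGGGGGGGGB

Replace each of the 14 characters of GGGGGGGGGGGGGB in place — GGG GGG GGG GGG GGG GGG GGG GGG GGG GGG GGG GGG GGG GB — and concatenate.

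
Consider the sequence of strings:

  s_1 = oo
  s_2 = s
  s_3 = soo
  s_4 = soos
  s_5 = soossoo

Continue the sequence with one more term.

soossoosoos

This is a Fibonacci-style word recurrence s(k) = s(k−1)·s(k−2): e.g. s·oo = soo.
So term 6 is soossoo·soos.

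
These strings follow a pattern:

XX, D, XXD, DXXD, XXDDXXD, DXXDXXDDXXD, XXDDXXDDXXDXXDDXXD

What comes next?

DXXDXXDDXXDXXDDXXDDXXDXXDDXXD

From term 3 onward, concatenate the second-to-last term with the last: XX·D = XXD, D·XXD = DXXD, …
Continuing: DXXDXXDDXXD · XXDDXXDDXXDXXDDXXD gives term 8.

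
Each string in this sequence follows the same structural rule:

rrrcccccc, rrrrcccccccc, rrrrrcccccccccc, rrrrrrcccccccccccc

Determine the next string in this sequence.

rrrrrrrcccccccccccccc

Reading off run lengths: r runs 3, 4, 5, 6; c runs 6, 8, 10, 12 — each is linear in n, where the shown terms are n = 3, 4, 5, 6.
At n = 7 the blocks have lengths 7, 14.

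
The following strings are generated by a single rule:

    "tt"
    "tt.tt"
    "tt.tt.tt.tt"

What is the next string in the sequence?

Each string is two copies of the previous one joined by '.'.
Doubling tt.tt.tt.tt with '.' between the halves:

tt.tt.tt.tt.tt.tt.tt.tt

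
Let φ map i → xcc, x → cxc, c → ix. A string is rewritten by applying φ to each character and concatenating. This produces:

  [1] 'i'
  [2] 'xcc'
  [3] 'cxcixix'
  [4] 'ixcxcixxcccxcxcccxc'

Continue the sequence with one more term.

Rewriting the 19 symbols of ixcxcixxcccxcxcccxc one by one yields xcc cxc ix cxc ix xcc cxc cxc ix ix ix cxc ix cxc ix ix ix cxc ix; concatenated:

xcccxcixcxcixxcccxccxcixixixcxcixcxcixixixcxcix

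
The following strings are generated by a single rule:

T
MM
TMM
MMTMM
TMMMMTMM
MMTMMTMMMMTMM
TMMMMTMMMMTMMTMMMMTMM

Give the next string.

MMTMMTMMMMTMMTMMMMTMMMMTMMTMMMMTMM

Each term (from the third on) is the two preceding terms concatenated in order: term 3 = T·MM = TMM.
The next term joins MMTMMTMMMMTMM and TMMMMTMMMMTMMTMMMMTMM.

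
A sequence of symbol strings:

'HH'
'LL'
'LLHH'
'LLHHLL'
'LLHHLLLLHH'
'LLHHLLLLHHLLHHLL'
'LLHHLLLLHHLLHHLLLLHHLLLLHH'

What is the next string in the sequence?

This is a Fibonacci-style word recurrence s(k) = s(k−1)·s(k−2): e.g. LL·HH = LLHH.
The next term joins LLHHLLLLHHLLHHLLLLHHLLLLHH and LLHHLLLLHHLLHHLL.

LLHHLLLLHHLLHHLLLLHHLLLLHHLLHHLLLLHHLLHHLL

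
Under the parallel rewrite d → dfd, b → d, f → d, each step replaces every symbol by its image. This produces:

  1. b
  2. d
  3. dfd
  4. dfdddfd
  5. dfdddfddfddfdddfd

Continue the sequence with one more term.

dfdddfddfddfdddfddfdddfddfdddfddfddfdddfd

Applying the rule to each of the 17 symbols of dfdddfddfddfdddfd gives the pieces dfd d dfd dfd dfd d dfd dfd d dfd dfd d dfd dfd dfd d dfd, which concatenate to the answer.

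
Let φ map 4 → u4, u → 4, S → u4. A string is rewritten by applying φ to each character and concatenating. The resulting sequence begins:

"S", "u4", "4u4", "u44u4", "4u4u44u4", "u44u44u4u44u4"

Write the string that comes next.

4u4u44u4u44u44u4u44u4

Replace each of the 13 characters of u44u44u4u44u4 in place — 4 u4 u4 4 u4 u4 4 u4 4 u4 u4 4 u4 — and concatenate.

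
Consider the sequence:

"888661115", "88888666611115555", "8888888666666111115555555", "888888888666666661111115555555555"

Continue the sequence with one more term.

88888888888666666666611111115555555555555

Term n consists of 2n+1 8's, followed by 2n 6's, followed by n+2 1's, followed by 3n-2 5's (n = 1, 2, …).
For the next term, n = 5, so the run lengths are 11, 10, 7, 13.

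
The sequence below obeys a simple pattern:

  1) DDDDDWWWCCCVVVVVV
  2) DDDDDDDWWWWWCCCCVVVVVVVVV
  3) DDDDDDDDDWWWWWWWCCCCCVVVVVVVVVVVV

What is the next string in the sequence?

Reading off run lengths: D runs 5, 7, 9; W runs 3, 5, 7; C runs 3, 4, 5; V runs 6, 9, 12 — each is linear in n, where the shown terms are n = 2, 3, 4.
Setting n = 5 gives 11, 9, 6, 15 characters in each block.

DDDDDDDDDDDWWWWWWWWWCCCCCCVVVVVVVVVVVVVVV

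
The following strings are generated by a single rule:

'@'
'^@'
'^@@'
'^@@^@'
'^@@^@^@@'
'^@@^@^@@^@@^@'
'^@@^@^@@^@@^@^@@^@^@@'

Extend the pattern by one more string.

^@@^@^@@^@@^@^@@^@^@@^@@^@^@@^@@^@

This is a Fibonacci-style word recurrence s(k) = s(k−1)·s(k−2): e.g. ^@·@ = ^@@.
So term 8 is ^@@^@^@@^@@^@^@@^@^@@·^@@^@^@@^@@^@.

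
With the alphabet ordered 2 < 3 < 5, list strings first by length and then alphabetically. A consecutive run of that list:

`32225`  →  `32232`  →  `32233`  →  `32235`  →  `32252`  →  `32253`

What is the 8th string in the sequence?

32322

Advancing 2 positions from 32253 through 32253 → 32255 reaches term 8.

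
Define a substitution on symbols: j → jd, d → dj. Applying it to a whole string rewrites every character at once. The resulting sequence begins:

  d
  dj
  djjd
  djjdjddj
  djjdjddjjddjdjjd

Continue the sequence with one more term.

djjdjddjjddjdjjdjddjdjjddjjdjddj

φ(djjdjddjjddjdjjd) expands symbol-by-symbol to dj jd jd dj jd dj dj jd jd dj dj jd dj jd jd dj; joining the 16 pieces gives the next term.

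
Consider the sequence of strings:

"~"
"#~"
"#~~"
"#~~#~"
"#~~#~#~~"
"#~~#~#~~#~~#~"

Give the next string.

From term 3 onward, concatenate the last term with the second-to-last: #~·~ = #~~, #~~·#~ = #~~#~, …
The next term joins #~~#~#~~#~~#~ and #~~#~#~~.

#~~#~#~~#~~#~#~~#~#~~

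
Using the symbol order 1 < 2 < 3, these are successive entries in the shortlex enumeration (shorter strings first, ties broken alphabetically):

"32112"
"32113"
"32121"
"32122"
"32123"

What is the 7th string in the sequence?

32132

Advancing 2 positions from 32123 through 32123 → 32131 reaches term 7.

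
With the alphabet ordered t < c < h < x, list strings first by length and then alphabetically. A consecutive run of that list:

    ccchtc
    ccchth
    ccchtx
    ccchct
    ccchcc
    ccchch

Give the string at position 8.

Continuing the enumeration 2 steps past ccchch: ccchch → ccchcx → (answer).

ccchht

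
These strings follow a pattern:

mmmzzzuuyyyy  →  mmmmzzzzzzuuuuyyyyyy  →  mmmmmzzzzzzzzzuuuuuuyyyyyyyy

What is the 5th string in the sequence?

Each string has the form m^{n+2} z^{3n} u^{2n} y^{2n+2} (n = 1, 2, …).
For term 5, n = 5, so the run lengths are 7, 15, 10, 12.

mmmmmmmzzzzzzzzzzzzzzzuuuuuuuuuuyyyyyyyyyyyy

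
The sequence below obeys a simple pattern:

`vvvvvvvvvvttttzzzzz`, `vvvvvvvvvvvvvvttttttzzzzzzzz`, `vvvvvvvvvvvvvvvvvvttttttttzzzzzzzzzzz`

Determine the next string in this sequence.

vvvvvvvvvvvvvvvvvvvvvvttttttttttzzzzzzzzzzzzzz

The n-th term is 4n+2 v's then 2n t's then 3n-1 z's, where the shown terms are n = 2, 3, 4.
Setting n = 5 gives 22, 10, 14 characters in each block.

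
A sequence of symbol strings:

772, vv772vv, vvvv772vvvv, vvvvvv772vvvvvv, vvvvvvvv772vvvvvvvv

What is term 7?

vvvvvvvvvvvv772vvvvvvvvvvvv

Every step adds vv to the front and vv to the end of the previous string.
From vvvvvvvv772vvvvvvvv, 2 further steps: vvvvvvvv772vvvvvvvv → vvvvvvvvvv772vvvvvvvvvv → (answer).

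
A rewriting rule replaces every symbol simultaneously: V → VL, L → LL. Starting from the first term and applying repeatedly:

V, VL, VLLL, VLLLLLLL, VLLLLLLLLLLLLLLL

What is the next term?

VLLLLLLLLLLLLLLLLLLLLLLLLLLLLLLL

φ(VLLLLLLLLLLLLLLL) expands symbol-by-symbol to VL LL LL LL LL LL LL LL LL LL LL LL LL LL LL LL; joining the 16 pieces gives the next term.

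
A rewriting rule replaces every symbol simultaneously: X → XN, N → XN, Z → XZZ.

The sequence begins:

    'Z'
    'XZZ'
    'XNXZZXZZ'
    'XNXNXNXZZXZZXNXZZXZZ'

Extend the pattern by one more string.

φ(XNXNXNXZZXZZXNXZZXZZ) expands symbol-by-symbol to XN XN XN XN XN XN XN XZZ XZZ XN XZZ XZZ XN XN XN XZZ XZZ XN XZZ XZZ; joining the 20 pieces gives the next term.

XNXNXNXNXNXNXNXZZXZZXNXZZXZZXNXNXNXZZXZZXNXZZXZZ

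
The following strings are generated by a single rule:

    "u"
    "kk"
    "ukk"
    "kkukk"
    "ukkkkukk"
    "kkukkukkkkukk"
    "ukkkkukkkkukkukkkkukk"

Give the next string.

kkukkukkkkukkukkkkukkkkukkukkkkukk

Each term (from the third on) is the two preceding terms concatenated in order: term 3 = u·kk = ukk.
The next term joins kkukkukkkkukk and ukkkkukkkkukkukkkkukk.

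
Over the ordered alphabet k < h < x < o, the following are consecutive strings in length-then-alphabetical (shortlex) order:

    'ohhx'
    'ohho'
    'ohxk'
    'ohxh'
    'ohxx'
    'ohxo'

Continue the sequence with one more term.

Find the rightmost character of ohxo below o, bump it to the next letter, and reset everything to its right to k.

ohok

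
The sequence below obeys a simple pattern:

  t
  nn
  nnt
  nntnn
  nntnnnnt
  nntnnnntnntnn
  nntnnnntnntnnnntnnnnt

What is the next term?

This is a Fibonacci-style word recurrence s(k) = s(k−1)·s(k−2): e.g. nn·t = nnt.
So term 8 is nntnnnntnntnnnntnnnnt·nntnnnntnntnn.

nntnnnntnntnnnntnnnntnntnnnntnntnn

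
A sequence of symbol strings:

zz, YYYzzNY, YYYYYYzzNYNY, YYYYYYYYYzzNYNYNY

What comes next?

YYYYYYYYYYYYzzNYNYNYNY

Every step adds YYY to the front and NY to the end of the previous string.
One more step from YYYYYYYYYzzNYNYNY gives the answer.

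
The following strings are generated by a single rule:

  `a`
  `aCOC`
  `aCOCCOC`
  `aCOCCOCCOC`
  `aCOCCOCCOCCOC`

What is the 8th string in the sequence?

Each term is the previous one with COC appended.
From aCOCCOCCOCCOC, 3 further steps: aCOCCOCCOCCOC → aCOCCOCCOCCOCCOC → aCOCCOCCOCCOCCOCCOC → (answer).

aCOCCOCCOCCOCCOCCOCCOC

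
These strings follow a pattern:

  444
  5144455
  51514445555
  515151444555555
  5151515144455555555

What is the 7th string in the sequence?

515151515151444555555555555

Every step adds 51 to the front and 55 to the end of the previous string.
From 5151515144455555555, 2 further steps: 5151515144455555555 → 51515151514445555555555 → (answer).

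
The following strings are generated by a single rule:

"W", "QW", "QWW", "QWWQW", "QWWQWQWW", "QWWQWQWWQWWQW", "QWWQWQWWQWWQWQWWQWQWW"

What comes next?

This is a Fibonacci-style word recurrence s(k) = s(k−1)·s(k−2): e.g. QW·W = QWW.
So term 8 is QWWQWQWWQWWQWQWWQWQWW·QWWQWQWWQWWQW.

QWWQWQWWQWWQWQWWQWQWWQWWQWQWWQWWQW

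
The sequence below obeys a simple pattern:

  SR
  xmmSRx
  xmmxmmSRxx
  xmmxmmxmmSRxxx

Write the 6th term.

xmmxmmxmmxmmxmmSRxxxxx

s(k+1) = xmm·s(k)·x, so each term gains xmm as a prefix and x as a suffix.
From xmmxmmxmmSRxxx, 2 further steps: xmmxmmxmmSRxxx → xmmxmmxmmxmmSRxxxx → (answer).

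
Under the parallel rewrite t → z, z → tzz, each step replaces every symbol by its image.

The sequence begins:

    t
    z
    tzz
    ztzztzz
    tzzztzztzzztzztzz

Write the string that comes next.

ztzztzztzzztzztzzztzztzztzzztzztzzztzztzz

Applying the rule to each of the 17 symbols of tzzztzztzzztzztzz gives the pieces z tzz tzz tzz z tzz tzz z tzz tzz tzz z tzz tzz z tzz tzz, which concatenate to the answer.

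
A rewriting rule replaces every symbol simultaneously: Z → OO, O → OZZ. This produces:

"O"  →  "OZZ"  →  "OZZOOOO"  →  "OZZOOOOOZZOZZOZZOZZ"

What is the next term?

Applying the rule to each of the 19 symbols of OZZOOOOOZZOZZOZZOZZ gives the pieces OZZ OO OO OZZ OZZ OZZ OZZ OZZ OO OO OZZ OO OO OZZ OO OO OZZ OO OO, which concatenate to the answer.

OZZOOOOOZZOZZOZZOZZOZZOOOOOZZOOOOOZZOOOOOZZOOOO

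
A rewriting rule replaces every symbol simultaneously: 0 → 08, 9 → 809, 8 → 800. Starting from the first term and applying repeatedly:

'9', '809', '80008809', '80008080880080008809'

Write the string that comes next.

Rewriting the 20 symbols of 80008080880080008809 one by one yields 800 08 08 08 800 08 800 08 800 800 08 08 800 08 08 08 800 800 08 809; concatenated:

8000808088000880008800800080880008080880080008809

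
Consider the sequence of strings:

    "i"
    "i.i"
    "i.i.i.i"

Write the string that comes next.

Every step duplicates the string with '.' between the halves.
So the next term is two copies of i.i.i.i with '.' between the halves.

i.i.i.i.i.i.i.i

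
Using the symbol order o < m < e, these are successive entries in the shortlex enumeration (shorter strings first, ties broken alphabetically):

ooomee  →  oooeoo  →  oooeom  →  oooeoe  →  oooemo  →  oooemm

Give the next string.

oooeme

Treat oooemm as a base-3 numeral over the given alphabet and add one, carrying through any trailing e's.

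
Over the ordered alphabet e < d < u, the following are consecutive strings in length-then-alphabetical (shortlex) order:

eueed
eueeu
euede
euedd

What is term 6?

eueue

Continuing the enumeration 2 steps past euedd: euedd → euedu → (answer).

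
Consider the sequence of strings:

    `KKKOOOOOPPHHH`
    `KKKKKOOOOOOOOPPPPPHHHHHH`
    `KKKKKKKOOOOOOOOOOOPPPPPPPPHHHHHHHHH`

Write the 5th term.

The n-th term is 2n+1 K's then 3n+2 O's then 3n-1 P's then 3n H's (n = 1, 2, …).
Setting n = 5 gives 11, 17, 14, 15 characters in each block.

KKKKKKKKKKKOOOOOOOOOOOOOOOOOPPPPPPPPPPPPPPHHHHHHHHHHHHHHH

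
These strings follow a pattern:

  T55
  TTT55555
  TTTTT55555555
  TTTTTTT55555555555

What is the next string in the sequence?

TTTTTTTTT55555555555555

Term n consists of 2n-1 T's, followed by 3n-1 5's (n = 1, 2, …).
At n = 5 the blocks have lengths 9, 14.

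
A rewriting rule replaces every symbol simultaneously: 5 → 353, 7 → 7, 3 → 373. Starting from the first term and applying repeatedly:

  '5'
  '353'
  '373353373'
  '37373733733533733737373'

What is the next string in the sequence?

37373737373737337373733733533733737373373737373737373

Replace each of the 23 characters of 37373733733533733737373 in place — 373 7 373 7 373 7 373 373 7 373 373 353 373 373 7 373 373 7 373 7 373 7 373 — and concatenate.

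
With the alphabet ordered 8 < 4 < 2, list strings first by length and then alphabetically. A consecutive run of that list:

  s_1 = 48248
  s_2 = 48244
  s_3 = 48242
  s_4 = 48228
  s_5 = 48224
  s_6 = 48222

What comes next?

Treat 48222 as a base-3 numeral over the given alphabet and add one, carrying through any trailing 2's.

44888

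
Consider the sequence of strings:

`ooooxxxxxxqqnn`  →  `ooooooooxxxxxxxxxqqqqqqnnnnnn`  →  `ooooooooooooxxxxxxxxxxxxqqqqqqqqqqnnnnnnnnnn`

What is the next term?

ooooooooooooooooxxxxxxxxxxxxxxxqqqqqqqqqqqqqqnnnnnnnnnnnnnn

Each string has the form o^{4n} x^{3n+3} q^{4n-2} n^{4n-2} (n = 1, 2, …).
Setting n = 4 gives 16, 15, 14, 14 characters in each block.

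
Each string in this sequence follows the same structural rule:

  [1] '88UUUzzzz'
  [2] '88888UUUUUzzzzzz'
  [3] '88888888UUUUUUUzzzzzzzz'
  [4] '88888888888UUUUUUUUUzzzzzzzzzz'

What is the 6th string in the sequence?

Reading off run lengths: 8 runs 2, 5, 8, 11; U runs 3, 5, 7, 9; z runs 4, 6, 8, 10 — each is linear in n (n = 1, 2, …).
For term 6, n = 6, so the run lengths are 17, 13, 14.

88888888888888888UUUUUUUUUUUUUzzzzzzzzzzzzzz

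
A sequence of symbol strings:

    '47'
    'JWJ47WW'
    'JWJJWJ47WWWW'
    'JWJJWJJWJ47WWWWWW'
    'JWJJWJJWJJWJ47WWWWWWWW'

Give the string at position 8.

JWJJWJJWJJWJJWJJWJJWJ47WWWWWWWWWWWWWW

Each term wraps the previous one in JWJ on the left and WW on the right.
From JWJJWJJWJJWJ47WWWWWWWW, 3 further steps: JWJJWJJWJJWJ47WWWWWWWW → JWJJWJJWJJWJJWJ47WWWWWWWWWW → JWJJWJJWJJWJJWJJWJ47WWWWWWWWWWWW → (answer).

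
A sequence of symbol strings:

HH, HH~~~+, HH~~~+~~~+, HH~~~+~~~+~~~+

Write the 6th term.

HH~~~+~~~+~~~+~~~+~~~+

The strings grow by a fixed suffix ~~~+ each time.
From HH~~~+~~~+~~~+, 2 further steps: HH~~~+~~~+~~~+ → HH~~~+~~~+~~~+~~~+ → (answer).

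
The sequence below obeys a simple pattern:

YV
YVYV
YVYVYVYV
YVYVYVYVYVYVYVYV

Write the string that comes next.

Every step duplicates the string.
One more doubling of YVYVYVYVYVYVYVYV gives the answer.

YVYVYVYVYVYVYVYVYVYVYVYVYVYVYVYV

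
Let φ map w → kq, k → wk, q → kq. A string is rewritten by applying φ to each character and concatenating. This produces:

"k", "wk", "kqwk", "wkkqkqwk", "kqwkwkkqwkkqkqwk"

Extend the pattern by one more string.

wkkqkqwkkqwkwkkqkqwkwkkqwkkqkqwk

Applying the rule to each of the 16 symbols of kqwkwkkqwkkqkqwk gives the pieces wk kq kq wk kq wk wk kq kq wk wk kq wk kq kq wk, which concatenate to the answer.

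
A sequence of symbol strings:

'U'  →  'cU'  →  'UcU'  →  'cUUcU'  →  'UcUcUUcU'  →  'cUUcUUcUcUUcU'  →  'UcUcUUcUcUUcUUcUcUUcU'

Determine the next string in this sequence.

cUUcUUcUcUUcUUcUcUUcUcUUcUUcUcUUcU

This is a Fibonacci-style word recurrence s(k) = s(k−2)·s(k−1): e.g. U·cU = UcU.
The next term joins cUUcUUcUcUUcU and UcUcUUcUcUUcUUcUcUUcU.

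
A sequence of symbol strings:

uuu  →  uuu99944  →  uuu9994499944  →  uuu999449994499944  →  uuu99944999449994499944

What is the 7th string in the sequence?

Each term is the previous one with 99944 appended.
From uuu99944999449994499944, 2 further steps: uuu99944999449994499944 → uuu9994499944999449994499944 → (answer).

uuu999449994499944999449994499944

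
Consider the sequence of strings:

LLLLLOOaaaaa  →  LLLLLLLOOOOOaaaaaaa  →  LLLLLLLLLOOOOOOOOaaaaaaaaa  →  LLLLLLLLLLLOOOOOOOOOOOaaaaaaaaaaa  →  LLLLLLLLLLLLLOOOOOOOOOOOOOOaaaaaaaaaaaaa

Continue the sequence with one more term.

Term n consists of 2n+3 L's, followed by 3n-1 O's, followed by 2n+3 a's (n = 1, 2, …).
At n = 6 the blocks have lengths 15, 17, 15.

LLLLLLLLLLLLLLLOOOOOOOOOOOOOOOOOaaaaaaaaaaaaaaa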